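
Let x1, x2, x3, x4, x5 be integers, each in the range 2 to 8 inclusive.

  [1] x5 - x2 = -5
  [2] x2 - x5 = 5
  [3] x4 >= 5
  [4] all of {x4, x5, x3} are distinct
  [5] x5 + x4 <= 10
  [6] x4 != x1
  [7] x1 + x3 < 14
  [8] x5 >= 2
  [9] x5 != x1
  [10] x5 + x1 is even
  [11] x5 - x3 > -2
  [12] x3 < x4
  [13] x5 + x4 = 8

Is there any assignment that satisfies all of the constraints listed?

Satisfiable

Take x1 = 8, x2 = 7, x3 = 3, x4 = 6, x5 = 2. Then constraint 1: x5 - x2 = -5; constraint 2: x2 - x5 = 5; constraint 5: x5 + x4 = 8, and every other listed constraint is also met.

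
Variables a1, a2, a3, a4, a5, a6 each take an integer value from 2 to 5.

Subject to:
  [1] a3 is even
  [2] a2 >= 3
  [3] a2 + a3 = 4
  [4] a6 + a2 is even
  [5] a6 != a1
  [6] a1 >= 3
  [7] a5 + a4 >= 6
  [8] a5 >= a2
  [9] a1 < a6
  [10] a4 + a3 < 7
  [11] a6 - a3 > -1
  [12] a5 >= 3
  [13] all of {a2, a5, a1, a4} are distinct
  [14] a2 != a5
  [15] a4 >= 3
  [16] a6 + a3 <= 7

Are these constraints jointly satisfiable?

Constraints 2, 6, 12, and 15 confine each of a2, a5, a1, a4 to the 3 values {3, …, 5} (the domain already gives each ≤ 5).
Constraint 13 requires all 4 of them to be distinct, but only 3 values are available — impossible by the pigeonhole principle.

Unsatisfiable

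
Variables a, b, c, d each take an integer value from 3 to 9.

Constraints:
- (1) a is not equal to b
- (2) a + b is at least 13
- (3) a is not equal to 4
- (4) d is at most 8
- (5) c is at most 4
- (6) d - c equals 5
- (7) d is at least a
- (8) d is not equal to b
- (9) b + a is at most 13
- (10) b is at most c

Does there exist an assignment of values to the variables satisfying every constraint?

Unsatisfiable

From constraints 4 and 7: a ≤ d ≤ 8. From constraints 5 and 10: b ≤ c ≤ 4. Hence a + b ≤ 12. But constraint 2 requires a + b ≥ 13, and 13 > 12. Contradiction.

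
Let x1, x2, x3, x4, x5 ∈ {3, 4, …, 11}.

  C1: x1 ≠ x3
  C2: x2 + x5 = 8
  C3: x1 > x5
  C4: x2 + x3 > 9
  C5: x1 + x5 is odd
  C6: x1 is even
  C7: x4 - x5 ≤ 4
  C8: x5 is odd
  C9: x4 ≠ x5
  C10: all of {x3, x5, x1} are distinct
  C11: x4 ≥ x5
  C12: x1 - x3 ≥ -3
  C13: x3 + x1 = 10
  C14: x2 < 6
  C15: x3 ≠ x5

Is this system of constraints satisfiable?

Satisfiable

Take x1 = 4, x2 = 5, x3 = 6, x4 = 6, x5 = 3. Then constraint 2: x2 + x5 = 8; constraint 4: x2 + x3 = 11, and every other listed constraint is also met.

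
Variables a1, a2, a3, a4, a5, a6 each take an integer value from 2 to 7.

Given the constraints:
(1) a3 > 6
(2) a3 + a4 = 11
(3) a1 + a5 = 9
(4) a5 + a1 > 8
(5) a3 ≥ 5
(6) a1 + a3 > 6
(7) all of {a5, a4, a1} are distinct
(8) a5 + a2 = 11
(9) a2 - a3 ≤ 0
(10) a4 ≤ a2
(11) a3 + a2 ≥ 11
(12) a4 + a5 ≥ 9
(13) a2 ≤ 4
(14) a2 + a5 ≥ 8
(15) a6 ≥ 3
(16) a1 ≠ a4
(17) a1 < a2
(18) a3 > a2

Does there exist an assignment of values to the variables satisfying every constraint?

Satisfiable

One satisfying assignment is a1 = 2, a2 = 4, a3 = 7, a4 = 4, a5 = 7, a6 = 6.
For the less obvious constraints — constraint 2: a3 + a4 = 11; constraint 3: a1 + a5 = 9 — and the others hold by inspection.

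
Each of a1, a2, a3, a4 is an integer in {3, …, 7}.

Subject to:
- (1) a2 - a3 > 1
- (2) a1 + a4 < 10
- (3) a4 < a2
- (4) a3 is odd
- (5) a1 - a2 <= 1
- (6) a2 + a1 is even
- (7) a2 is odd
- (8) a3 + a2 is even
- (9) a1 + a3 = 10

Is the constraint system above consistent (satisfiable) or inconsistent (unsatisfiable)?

One satisfying assignment is a1 = 5, a2 = 7, a3 = 5, a4 = 4.
For the less obvious constraints — constraint 1: a2 - a3 = 2; constraint 2: a1 + a4 = 9; constraint 5: a1 - a2 = -2 — and the others hold by inspection.

Satisfiable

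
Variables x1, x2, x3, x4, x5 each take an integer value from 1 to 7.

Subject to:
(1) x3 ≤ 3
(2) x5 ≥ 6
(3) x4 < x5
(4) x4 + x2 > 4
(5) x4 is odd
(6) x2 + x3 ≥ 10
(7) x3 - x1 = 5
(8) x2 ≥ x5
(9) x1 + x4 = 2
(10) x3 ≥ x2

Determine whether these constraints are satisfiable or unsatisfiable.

Unsatisfiable

From constraints 2 and 8: x2 ≥ x5 and x5 ≥ 6, so x2 ≥ 6. From constraints 1 and 10: x2 ≤ x3 and x3 ≤ 3, so x2 ≤ 3. But 3 < 6, so no value of x2 works.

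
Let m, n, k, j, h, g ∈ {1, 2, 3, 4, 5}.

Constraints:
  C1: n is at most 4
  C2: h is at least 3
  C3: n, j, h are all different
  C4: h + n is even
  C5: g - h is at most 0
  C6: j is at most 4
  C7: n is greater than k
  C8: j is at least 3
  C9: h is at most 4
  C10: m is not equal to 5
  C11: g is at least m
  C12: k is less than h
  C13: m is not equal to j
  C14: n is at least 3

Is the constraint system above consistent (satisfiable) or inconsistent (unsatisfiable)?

Unsatisfiable

Constraints 1, 2, 6, 8, 9, and 14 confine each of n, j, h to the 2 values {3, 4}.
Constraint 3 requires all 3 of them to be distinct, but only 2 values are available — impossible by the pigeonhole principle.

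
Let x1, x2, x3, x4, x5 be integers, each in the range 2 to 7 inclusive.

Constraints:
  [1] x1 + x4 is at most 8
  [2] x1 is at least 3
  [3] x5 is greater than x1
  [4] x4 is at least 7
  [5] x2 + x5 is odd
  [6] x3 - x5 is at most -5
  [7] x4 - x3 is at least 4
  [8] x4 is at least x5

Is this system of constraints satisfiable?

Unsatisfiable

From constraint 2: x1 ≥ 3. From constraint 4: x4 ≥ 7. Hence x1 + x4 ≥ 10. But constraint 1 requires x1 + x4 ≤ 8, and 8 < 10. Contradiction.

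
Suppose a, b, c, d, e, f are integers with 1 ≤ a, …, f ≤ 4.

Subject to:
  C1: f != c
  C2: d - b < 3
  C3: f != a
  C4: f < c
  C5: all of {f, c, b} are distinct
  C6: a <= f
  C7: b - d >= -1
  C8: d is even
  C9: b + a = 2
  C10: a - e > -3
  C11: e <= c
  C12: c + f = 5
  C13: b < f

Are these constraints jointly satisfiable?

Satisfiable

Try a = 1, b = 1, c = 3, d = 2, e = 1, f = 2.
Check constraint 2: d - b = 1; constraint 7: b - d = -1. The remaining constraints are straightforward to verify.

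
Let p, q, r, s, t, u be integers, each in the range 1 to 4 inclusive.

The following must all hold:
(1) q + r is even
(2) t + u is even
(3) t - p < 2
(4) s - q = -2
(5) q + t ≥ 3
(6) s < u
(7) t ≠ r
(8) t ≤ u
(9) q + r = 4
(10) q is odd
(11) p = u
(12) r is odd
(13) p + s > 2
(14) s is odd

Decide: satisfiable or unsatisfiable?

Try p = 3, q = 3, r = 1, s = 1, t = 3, u = 3.
Check constraint 3: t - p = 0; constraint 4: s - q = -2; constraint 5: q + t = 6. The remaining constraints are straightforward to verify.

Satisfiable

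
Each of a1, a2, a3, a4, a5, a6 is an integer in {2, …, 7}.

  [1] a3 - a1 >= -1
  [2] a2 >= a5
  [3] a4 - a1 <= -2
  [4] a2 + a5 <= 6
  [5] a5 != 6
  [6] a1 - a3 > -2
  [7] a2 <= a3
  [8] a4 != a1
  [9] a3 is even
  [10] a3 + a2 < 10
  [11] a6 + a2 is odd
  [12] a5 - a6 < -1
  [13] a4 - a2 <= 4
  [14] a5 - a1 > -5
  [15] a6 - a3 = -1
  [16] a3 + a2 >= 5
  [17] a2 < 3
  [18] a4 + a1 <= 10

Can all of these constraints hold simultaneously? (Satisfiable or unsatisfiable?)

One satisfying assignment is a1 = 6, a2 = 2, a3 = 6, a4 = 3, a5 = 2, a6 = 5.
For the less obvious constraints — constraint 1: a3 - a1 = 0; constraint 3: a4 - a1 = -3; constraint 4: a2 + a5 = 4 — and the others hold by inspection.

Satisfiable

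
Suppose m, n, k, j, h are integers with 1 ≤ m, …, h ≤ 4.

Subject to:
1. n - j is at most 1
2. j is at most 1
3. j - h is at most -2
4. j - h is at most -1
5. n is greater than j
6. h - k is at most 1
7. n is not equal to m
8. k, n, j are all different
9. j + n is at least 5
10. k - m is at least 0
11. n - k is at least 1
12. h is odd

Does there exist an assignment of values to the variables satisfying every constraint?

Constraints 1, 3, 6, and 11 give n − k ≥ 1, k − h ≥ -1, h − j ≥ 2, j − n ≥ -1.
Adding all 4 inequalities: the left sides telescope to 0, and the right sides sum to 1 + (-1) + 2 + (-1) = 1. So 0 ≥ 1, which is false.

Unsatisfiable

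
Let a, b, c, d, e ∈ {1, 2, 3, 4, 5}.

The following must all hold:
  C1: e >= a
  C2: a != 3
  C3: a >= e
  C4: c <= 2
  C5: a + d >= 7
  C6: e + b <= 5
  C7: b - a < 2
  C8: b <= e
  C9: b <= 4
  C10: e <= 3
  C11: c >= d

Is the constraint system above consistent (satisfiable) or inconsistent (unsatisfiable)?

From constraints 1 and 10: a ≤ e ≤ 3. From constraints 4 and 11: d ≤ c ≤ 2. Hence a + d ≤ 5. But constraint 5 requires a + d ≥ 7, and 7 > 5. Contradiction.

Unsatisfiable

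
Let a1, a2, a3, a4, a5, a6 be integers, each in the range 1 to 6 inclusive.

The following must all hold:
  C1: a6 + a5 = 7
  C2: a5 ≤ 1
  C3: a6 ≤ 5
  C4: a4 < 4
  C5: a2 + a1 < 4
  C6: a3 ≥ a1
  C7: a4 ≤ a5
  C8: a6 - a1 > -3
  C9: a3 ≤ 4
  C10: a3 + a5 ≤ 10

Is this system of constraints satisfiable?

From constraint 3: a6 ≤ 5. From constraint 2: a5 ≤ 1. Hence a6 + a5 ≤ 6. But constraint 1 requires a6 + a5 = 7, and 7 > 6. Contradiction.

Unsatisfiable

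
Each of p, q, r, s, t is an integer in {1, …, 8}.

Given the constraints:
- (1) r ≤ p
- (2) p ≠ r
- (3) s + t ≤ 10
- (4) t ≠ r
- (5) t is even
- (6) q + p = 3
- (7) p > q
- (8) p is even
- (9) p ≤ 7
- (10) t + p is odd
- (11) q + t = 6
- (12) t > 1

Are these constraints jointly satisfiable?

Unsatisfiable

Constraint 5 makes t even and constraint 8 makes p even, so t + p must be even. Constraint 10 says t + p is odd — contradiction.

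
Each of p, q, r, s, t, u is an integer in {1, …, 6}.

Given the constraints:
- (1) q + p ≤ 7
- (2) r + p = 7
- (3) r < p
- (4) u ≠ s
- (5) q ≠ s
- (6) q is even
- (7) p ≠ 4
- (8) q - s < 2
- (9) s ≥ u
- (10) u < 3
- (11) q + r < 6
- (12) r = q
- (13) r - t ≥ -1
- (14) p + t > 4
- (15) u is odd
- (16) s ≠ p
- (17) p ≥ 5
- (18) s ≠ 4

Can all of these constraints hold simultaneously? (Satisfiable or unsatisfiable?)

Setting (p, q, r, s, t, u) = (5, 2, 2, 3, 1, 1) satisfies everything: constraint 1: q + p = 7; constraint 2: r + p = 7, and the others follow.

Satisfiable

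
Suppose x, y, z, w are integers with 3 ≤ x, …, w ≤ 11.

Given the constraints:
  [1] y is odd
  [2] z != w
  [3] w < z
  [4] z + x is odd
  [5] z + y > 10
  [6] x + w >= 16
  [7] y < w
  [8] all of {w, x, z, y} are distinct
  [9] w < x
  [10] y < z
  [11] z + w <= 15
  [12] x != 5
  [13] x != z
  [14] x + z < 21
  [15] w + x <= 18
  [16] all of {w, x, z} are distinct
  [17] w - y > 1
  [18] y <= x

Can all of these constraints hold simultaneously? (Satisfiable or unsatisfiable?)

Satisfiable

Try x = 11, y = 3, z = 8, w = 5.
Check constraint 5: z + y = 11; constraint 6: x + w = 16; constraint 11: z + w = 13. The remaining constraints are straightforward to verify.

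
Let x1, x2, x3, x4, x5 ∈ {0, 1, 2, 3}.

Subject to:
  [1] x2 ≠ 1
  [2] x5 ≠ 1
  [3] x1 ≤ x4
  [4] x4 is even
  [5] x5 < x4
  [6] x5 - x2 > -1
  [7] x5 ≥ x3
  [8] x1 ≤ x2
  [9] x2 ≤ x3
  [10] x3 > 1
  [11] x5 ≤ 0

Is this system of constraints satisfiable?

From constraint 10: x3 ≥ 2. From constraints 7 and 11: x3 ≤ x5 and x5 ≤ 0, so x3 ≤ 0. But 0 < 2, so no value of x3 works.

Unsatisfiable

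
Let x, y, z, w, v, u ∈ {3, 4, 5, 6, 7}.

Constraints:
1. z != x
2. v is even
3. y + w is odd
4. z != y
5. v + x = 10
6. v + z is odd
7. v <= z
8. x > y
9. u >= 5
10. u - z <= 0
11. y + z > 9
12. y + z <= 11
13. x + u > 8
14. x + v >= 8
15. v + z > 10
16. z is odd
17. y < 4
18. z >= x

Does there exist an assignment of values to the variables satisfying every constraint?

Setting (x, y, z, w, v, u) = (6, 3, 7, 4, 4, 5) satisfies everything: constraint 5: v + x = 10; constraint 10: u - z = -2; constraint 11: y + z = 10, and the others follow.

Satisfiable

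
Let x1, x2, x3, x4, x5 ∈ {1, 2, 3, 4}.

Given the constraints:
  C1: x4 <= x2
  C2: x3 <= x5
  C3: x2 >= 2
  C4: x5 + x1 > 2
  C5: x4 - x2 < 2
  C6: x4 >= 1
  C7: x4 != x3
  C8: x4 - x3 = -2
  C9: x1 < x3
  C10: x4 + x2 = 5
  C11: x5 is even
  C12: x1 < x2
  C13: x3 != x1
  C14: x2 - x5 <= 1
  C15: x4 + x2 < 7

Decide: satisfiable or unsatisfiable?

Satisfiable

The assignment x1 = 1, x2 = 3, x3 = 4, x4 = 2, x5 = 4 works:
  constraint 4 holds since x5 + x1 = 5.
  constraint 5 holds since x4 - x2 = -1.
The rest check out directly.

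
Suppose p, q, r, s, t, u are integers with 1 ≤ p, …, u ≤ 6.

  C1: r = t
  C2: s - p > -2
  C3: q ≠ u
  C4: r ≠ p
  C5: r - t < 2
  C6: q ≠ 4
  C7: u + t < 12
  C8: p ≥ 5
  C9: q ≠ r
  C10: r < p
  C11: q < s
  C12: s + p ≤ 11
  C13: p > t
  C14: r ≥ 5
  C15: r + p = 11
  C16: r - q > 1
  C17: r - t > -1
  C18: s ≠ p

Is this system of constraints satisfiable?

Satisfiable

Take p = 6, q = 1, r = 5, s = 5, t = 5, u = 5. Then constraint 2: s - p = -1; constraint 5: r - t = 0, and every other listed constraint is also met.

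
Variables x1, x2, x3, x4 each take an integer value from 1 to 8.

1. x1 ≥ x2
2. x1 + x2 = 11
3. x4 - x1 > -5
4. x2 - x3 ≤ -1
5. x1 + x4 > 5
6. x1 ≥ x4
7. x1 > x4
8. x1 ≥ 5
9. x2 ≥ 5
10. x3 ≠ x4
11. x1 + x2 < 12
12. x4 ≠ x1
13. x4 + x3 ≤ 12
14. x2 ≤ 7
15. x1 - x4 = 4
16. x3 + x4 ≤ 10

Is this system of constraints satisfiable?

Satisfiable

One satisfying assignment is x1 = 6, x2 = 5, x3 = 8, x4 = 2.
For the less obvious constraints — constraint 2: x1 + x2 = 11; constraint 3: x4 - x1 = -4; constraint 4: x2 - x3 = -3 — and the others hold by inspection.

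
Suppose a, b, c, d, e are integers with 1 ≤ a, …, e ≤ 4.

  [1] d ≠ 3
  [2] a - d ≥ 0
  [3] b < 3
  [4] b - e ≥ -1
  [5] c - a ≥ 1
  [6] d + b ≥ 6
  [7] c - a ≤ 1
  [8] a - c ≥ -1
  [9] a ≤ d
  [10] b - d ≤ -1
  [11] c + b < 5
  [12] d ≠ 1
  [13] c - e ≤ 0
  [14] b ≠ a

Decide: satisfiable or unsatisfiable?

Unsatisfiable

Constraints 2, 4, 5, 10, and 13 give e − c ≥ 0, c − a ≥ 1, a − d ≥ 0, d − b ≥ 1, b − e ≥ -1.
Adding all 5 inequalities: the left sides telescope to 0, and the right sides sum to 0 + 1 + 0 + 1 + (-1) = 1. So 0 ≥ 1, which is false.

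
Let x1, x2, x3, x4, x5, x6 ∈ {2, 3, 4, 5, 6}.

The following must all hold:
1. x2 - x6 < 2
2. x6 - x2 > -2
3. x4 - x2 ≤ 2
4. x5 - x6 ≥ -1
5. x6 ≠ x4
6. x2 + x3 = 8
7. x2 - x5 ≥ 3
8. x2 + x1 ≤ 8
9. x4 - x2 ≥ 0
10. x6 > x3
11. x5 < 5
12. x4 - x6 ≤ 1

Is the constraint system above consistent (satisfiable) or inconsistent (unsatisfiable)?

Constraints 4, 7, 9, and 12 give x4 − x2 ≥ 0, x2 − x5 ≥ 3, x5 − x6 ≥ -1, x6 − x4 ≥ -1.
Adding all 4 inequalities: the left sides telescope to 0, and the right sides sum to 0 + 3 + (-1) + (-1) = 1. So 0 ≥ 1, which is false.

Unsatisfiable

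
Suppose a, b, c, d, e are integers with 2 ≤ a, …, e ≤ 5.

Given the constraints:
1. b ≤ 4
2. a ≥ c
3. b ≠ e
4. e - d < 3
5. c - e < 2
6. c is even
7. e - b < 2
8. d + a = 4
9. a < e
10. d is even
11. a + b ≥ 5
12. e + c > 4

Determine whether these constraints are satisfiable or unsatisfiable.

Setting (a, b, c, d, e) = (2, 4, 2, 2, 3) satisfies everything: constraint 4: e - d = 1; constraint 5: c - e = -1, and the others follow.

Satisfiable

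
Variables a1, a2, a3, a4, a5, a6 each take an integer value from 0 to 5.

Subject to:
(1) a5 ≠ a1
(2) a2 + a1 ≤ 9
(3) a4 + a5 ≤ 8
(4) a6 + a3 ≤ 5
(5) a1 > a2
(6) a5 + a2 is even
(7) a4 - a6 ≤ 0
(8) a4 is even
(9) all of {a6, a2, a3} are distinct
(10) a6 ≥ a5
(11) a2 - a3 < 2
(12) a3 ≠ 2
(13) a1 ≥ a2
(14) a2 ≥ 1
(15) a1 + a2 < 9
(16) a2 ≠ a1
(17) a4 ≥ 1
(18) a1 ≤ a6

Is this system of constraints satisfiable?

Setting (a1, a2, a3, a4, a5, a6) = (4, 2, 1, 4, 2, 4) satisfies everything: constraint 2: a2 + a1 = 6; constraint 3: a4 + a5 = 6; constraint 4: a6 + a3 = 5, and the others follow.

Satisfiable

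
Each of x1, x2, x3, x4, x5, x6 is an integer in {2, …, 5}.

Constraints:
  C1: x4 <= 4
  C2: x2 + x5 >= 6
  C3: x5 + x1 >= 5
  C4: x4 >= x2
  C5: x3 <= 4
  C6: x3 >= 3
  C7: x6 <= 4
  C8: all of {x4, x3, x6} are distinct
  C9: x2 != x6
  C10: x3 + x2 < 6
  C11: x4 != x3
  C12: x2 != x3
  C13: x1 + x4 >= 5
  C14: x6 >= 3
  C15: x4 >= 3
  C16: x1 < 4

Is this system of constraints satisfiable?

Constraints 1, 5, 6, 7, 14, and 15 confine each of x4, x3, x6 to the 2 values {3, 4}.
Constraint 8 requires all 3 of them to be distinct, but only 2 values are available — impossible by the pigeonhole principle.

Unsatisfiable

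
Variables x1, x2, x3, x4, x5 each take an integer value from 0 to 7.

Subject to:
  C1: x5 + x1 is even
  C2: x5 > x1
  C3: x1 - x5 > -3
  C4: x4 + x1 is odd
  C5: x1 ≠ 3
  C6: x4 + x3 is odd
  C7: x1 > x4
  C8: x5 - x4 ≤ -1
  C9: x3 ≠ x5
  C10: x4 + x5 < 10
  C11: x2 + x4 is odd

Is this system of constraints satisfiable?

Constraints 2, 7, and 8 give x4 < x1, x1 < x5, x5 < x4. Chaining: x4 < x1 < x5 < x4, which forces x4 < x4 — impossible.

Unsatisfiable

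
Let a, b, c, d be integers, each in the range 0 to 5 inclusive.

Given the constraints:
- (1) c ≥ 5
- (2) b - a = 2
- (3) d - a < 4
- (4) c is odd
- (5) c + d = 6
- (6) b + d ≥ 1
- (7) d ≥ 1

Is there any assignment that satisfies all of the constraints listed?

Satisfiable

Try a = 0, b = 2, c = 5, d = 1.
Check constraint 2: b - a = 2; constraint 3: d - a = 1; constraint 5: c + d = 6. The remaining constraints are straightforward to verify.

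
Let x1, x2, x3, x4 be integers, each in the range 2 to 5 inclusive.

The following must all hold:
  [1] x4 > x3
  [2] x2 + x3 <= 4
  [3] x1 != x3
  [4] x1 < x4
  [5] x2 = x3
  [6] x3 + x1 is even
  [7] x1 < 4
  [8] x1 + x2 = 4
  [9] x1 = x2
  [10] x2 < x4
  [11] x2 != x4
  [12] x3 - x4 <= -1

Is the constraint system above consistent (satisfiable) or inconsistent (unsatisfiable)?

Unsatisfiable

From constraints 5 and 9, x1 = x2 = x3, so x1 = x3. But constraint 3 says x1 ≠ x3. Contradiction.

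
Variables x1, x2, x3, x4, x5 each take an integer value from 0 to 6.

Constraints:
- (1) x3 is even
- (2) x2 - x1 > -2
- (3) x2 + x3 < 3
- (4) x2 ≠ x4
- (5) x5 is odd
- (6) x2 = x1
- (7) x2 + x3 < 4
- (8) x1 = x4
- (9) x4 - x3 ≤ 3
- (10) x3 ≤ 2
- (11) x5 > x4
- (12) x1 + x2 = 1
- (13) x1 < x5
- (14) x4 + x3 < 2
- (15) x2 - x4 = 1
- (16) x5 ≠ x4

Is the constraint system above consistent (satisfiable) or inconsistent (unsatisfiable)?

From constraints 6 and 8, x2 = x1 = x4, so x2 = x4. But constraint 4 says x2 ≠ x4. Contradiction.

Unsatisfiable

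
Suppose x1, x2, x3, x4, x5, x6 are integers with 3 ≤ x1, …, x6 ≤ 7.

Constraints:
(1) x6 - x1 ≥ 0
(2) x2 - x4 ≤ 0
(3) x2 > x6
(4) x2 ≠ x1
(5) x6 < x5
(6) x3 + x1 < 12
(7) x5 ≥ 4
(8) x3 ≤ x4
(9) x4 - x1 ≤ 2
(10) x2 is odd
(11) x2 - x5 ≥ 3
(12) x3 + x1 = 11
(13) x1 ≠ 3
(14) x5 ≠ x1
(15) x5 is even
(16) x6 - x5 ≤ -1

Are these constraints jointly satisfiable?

Constraints 1, 2, 9, 11, and 16 give x2 − x5 ≥ 3, x5 − x6 ≥ 1, x6 − x1 ≥ 0, x1 − x4 ≥ -2, x4 − x2 ≥ 0.
Adding all 5 inequalities: the left sides telescope to 0, and the right sides sum to 3 + 1 + 0 + (-2) + 0 = 2. So 0 ≥ 2, which is false.

Unsatisfiable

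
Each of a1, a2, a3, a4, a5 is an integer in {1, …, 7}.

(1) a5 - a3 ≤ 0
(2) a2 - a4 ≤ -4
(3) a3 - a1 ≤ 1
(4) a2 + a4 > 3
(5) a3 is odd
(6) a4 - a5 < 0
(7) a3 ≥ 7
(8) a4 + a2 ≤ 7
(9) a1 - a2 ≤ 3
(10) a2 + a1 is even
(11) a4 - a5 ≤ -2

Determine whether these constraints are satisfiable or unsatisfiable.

Constraints 1, 2, 3, 9, and 11 give a1 − a3 ≥ -1, a3 − a5 ≥ 0, a5 − a4 ≥ 2, a4 − a2 ≥ 4, a2 − a1 ≥ -3.
Adding all 5 inequalities: the left sides telescope to 0, and the right sides sum to (-1) + 0 + 2 + 4 + (-3) = 2. So 0 ≥ 2, which is false.

Unsatisfiable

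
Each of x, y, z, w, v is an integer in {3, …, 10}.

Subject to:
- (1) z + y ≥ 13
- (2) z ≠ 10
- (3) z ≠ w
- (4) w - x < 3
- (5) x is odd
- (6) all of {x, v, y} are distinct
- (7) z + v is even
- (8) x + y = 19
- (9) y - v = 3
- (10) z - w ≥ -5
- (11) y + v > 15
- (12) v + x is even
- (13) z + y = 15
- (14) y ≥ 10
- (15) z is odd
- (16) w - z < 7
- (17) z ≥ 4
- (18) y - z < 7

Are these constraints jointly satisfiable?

Satisfiable

The assignment x = 9, y = 10, z = 5, w = 10, v = 7 works:
  constraint 1 holds since z + y = 15.
  constraint 4 holds since w - x = 1.
  constraint 8 holds since x + y = 19.
The rest check out directly.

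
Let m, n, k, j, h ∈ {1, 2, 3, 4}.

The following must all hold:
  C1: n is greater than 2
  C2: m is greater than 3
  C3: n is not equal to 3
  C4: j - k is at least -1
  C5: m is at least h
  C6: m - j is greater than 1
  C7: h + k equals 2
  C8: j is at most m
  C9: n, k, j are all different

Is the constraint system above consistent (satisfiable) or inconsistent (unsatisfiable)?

Satisfiable

Take m = 4, n = 4, k = 1, j = 2, h = 1. Then constraint 4: j - k = 1; constraint 6: m - j = 2; constraint 7: h + k = 2, and every other listed constraint is also met.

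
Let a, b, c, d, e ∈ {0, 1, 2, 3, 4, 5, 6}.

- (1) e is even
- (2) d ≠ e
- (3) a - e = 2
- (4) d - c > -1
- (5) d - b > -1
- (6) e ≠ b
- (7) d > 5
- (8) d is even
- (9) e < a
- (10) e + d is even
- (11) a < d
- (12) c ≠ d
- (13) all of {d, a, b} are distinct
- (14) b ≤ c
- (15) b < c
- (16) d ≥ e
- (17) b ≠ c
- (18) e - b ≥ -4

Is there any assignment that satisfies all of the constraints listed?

One satisfying assignment is a = 2, b = 4, c = 5, d = 6, e = 0.
For the less obvious constraints — constraint 3: a - e = 2; constraint 4: d - c = 1; constraint 5: d - b = 2 — and the others hold by inspection.

Satisfiable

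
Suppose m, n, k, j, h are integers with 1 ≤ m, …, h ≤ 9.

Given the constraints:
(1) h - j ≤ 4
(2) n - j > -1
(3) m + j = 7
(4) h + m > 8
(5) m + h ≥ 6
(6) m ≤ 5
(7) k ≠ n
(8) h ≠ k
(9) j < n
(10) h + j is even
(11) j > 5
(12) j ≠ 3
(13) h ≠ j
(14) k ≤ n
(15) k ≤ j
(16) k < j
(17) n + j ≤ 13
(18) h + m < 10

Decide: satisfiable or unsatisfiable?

Satisfiable

Setting (m, n, k, j, h) = (1, 7, 2, 6, 8) satisfies everything: constraint 1: h - j = 2; constraint 2: n - j = 1; constraint 3: m + j = 7, and the others follow.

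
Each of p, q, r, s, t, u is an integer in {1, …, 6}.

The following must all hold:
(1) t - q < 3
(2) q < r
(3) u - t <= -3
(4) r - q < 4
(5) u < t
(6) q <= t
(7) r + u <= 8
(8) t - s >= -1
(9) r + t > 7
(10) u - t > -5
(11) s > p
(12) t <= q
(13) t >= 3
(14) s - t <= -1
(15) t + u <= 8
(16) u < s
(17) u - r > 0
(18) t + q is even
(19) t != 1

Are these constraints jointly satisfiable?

Unsatisfiable

Constraints 2, 12, 14, 16, and 17 give s < t, t ≤ q, q < r, r < u, u < s. Chaining: s < t ≤ q < r < u < s, which forces s < s — impossible.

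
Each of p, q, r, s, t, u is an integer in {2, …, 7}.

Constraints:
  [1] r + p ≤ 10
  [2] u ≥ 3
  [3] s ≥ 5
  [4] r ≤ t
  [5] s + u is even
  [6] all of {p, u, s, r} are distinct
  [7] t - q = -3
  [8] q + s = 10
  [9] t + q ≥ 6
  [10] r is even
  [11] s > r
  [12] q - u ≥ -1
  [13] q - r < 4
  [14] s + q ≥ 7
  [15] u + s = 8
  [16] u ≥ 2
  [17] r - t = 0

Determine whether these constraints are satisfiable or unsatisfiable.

Take p = 7, q = 5, r = 2, s = 5, t = 2, u = 3. Then constraint 1: r + p = 9; constraint 7: t - q = -3; constraint 8: q + s = 10, and every other listed constraint is also met.

Satisfiable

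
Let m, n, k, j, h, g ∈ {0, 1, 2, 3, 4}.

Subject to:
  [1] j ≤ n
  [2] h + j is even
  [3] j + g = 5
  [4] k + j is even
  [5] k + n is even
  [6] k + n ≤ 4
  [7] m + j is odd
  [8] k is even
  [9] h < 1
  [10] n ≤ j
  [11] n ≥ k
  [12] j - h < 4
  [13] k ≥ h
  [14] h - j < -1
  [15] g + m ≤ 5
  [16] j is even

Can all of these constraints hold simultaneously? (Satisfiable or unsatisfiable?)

Satisfiable

Setting (m, n, k, j, h, g) = (1, 2, 2, 2, 0, 3) satisfies everything: constraint 3: j + g = 5; constraint 6: k + n = 4, and the others follow.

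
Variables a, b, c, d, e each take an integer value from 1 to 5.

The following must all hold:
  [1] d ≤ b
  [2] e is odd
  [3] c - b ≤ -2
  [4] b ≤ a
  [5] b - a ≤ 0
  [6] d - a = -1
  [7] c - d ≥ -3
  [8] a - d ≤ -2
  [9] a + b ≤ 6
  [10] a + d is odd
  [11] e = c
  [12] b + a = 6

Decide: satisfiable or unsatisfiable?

Constraints 3, 5, 7, and 8 give a − b ≥ 0, b − c ≥ 2, c − d ≥ -3, d − a ≥ 2.
Adding all 4 inequalities: the left sides telescope to 0, and the right sides sum to 0 + 2 + (-3) + 2 = 1. So 0 ≥ 1, which is false.

Unsatisfiable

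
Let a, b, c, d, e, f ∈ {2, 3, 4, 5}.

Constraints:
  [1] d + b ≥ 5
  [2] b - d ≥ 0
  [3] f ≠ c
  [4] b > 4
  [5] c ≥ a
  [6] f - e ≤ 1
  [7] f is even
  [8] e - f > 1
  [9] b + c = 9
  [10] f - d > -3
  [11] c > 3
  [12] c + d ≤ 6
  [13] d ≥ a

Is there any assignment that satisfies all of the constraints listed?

One satisfying assignment is a = 2, b = 5, c = 4, d = 2, e = 4, f = 2.
For the less obvious constraints — constraint 1: d + b = 7; constraint 2: b - d = 3; constraint 6: f - e = -2 — and the others hold by inspection.

Satisfiable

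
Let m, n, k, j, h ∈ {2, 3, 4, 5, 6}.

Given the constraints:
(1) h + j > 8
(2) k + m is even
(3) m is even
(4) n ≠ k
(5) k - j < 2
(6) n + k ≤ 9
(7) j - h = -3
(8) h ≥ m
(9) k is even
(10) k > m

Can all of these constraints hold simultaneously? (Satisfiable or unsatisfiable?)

One satisfying assignment is m = 2, n = 3, k = 4, j = 3, h = 6.
For the less obvious constraints — constraint 1: h + j = 9; constraint 5: k - j = 1 — and the others hold by inspection.

Satisfiable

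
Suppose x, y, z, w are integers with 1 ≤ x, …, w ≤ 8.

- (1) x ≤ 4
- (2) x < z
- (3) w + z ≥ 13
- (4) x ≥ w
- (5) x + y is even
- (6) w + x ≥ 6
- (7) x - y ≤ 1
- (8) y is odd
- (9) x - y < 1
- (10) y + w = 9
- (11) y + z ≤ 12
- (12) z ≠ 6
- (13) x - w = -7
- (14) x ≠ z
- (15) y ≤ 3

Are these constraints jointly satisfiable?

From constraint 15: y ≤ 3. From constraints 1 and 4: w ≤ x ≤ 4. Hence y + w ≤ 7. But constraint 10 requires y + w = 9, and 9 > 7. Contradiction.

Unsatisfiable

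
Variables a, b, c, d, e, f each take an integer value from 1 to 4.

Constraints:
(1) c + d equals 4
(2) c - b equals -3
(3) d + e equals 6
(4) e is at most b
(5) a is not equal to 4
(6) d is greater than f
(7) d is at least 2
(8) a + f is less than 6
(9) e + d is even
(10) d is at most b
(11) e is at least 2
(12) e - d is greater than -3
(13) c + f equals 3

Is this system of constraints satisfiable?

Satisfiable

Take a = 1, b = 4, c = 1, d = 3, e = 3, f = 2. Then constraint 1: c + d = 4; constraint 2: c - b = -3, and every other listed constraint is also met.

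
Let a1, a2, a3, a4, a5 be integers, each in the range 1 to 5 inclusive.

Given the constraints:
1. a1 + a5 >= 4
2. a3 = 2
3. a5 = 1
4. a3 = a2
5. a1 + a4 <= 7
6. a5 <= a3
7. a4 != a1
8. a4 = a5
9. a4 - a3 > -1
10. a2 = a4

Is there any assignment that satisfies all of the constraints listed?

Unsatisfiable

Constraint 2 fixes a3 = 2 and constraint 3 fixes a5 = 1. Constraints 4, 8, and 10 give a3 = a2 = a4 = a5, so a3 = a5. But 2 ≠ 1 — contradiction.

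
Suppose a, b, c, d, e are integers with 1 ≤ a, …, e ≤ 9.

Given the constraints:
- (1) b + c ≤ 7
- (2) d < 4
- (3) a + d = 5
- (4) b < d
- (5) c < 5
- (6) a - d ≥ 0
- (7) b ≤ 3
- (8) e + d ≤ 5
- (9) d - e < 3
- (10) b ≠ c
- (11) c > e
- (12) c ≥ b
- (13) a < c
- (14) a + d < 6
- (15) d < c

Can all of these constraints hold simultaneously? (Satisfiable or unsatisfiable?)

The assignment a = 3, b = 1, c = 4, d = 2, e = 1 works:
  constraint 1 holds since b + c = 5.
  constraint 3 holds since a + d = 5.
  constraint 6 holds since a - d = 1.
The rest check out directly.

Satisfiable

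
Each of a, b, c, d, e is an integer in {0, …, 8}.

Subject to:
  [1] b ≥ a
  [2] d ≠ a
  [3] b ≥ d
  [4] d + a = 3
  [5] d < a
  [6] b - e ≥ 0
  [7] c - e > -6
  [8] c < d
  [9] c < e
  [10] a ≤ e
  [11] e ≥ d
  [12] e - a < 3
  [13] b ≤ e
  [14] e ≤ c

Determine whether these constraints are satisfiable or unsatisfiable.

Constraints 1, 5, 8, 13, and 14 give b ≤ e, e ≤ c, c < d, d < a, a ≤ b. Chaining: b ≤ e ≤ c < d < a ≤ b, which forces b < b — impossible.

Unsatisfiable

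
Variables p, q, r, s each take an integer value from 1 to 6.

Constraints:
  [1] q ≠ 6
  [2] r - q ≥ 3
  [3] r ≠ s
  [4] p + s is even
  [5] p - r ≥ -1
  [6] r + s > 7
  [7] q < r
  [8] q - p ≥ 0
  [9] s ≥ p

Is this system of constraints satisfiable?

Unsatisfiable

Constraints 2, 5, and 8 give p − r ≥ -1, r − q ≥ 3, q − p ≥ 0.
Adding all 3 inequalities: the left sides telescope to 0, and the right sides sum to (-1) + 3 + 0 = 2. So 0 ≥ 2, which is false.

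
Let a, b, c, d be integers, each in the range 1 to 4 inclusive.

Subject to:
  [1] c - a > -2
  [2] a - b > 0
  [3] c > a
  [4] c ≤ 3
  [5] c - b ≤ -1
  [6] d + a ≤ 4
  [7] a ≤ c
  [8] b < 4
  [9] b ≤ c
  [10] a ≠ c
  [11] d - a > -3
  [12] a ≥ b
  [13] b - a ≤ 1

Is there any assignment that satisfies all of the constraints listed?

Unsatisfiable

Constraints 2, 5, and 7 give b < a, a ≤ c, c < b. Chaining: b < a ≤ c < b, which forces b < b — impossible.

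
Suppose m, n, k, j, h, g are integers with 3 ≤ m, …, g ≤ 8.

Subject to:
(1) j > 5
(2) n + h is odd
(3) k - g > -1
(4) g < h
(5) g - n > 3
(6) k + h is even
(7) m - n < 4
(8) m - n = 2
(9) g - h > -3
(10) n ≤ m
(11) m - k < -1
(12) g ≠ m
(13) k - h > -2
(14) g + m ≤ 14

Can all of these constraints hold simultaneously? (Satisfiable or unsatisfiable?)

Take m = 5, n = 3, k = 8, j = 6, h = 8, g = 7. Then constraint 3: k - g = 1; constraint 5: g - n = 4; constraint 7: m - n = 2, and every other listed constraint is also met.

Satisfiable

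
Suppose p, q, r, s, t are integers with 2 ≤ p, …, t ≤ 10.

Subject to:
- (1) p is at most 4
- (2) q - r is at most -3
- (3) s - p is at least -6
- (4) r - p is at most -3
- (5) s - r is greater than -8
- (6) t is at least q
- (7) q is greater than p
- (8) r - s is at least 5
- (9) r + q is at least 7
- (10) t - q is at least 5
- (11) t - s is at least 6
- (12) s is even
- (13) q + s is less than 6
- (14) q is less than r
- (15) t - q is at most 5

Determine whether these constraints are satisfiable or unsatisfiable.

Unsatisfiable

Constraints 2, 3, 4, 11, and 15 give t − s ≥ 6, s − p ≥ -6, p − r ≥ 3, r − q ≥ 3, q − t ≥ -5.
Adding all 5 inequalities: the left sides telescope to 0, and the right sides sum to 6 + (-6) + 3 + 3 + (-5) = 1. So 0 ≥ 1, which is false.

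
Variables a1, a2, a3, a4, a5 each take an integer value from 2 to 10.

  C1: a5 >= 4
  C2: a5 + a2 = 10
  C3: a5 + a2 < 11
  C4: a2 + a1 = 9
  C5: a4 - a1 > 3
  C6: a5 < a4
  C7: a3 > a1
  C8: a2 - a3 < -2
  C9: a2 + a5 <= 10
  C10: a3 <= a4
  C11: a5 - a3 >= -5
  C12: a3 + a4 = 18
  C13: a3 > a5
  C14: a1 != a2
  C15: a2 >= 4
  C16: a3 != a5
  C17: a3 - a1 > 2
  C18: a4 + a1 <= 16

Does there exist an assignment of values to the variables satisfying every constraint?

Take a1 = 4, a2 = 5, a3 = 8, a4 = 10, a5 = 5. Then constraint 2: a5 + a2 = 10; constraint 3: a5 + a2 = 10, and every other listed constraint is also met.

Satisfiable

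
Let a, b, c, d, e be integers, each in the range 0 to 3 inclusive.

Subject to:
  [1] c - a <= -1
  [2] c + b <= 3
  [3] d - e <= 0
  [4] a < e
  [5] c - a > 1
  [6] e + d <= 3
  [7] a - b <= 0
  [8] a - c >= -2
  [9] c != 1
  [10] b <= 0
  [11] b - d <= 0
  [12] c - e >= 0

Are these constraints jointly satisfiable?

Constraints 1, 3, 7, 11, and 12 give c − e ≥ 0, e − d ≥ 0, d − b ≥ 0, b − a ≥ 0, a − c ≥ 1.
Adding all 5 inequalities: the left sides telescope to 0, and the right sides sum to 0 + 0 + 0 + 0 + 1 = 1. So 0 ≥ 1, which is false.

Unsatisfiable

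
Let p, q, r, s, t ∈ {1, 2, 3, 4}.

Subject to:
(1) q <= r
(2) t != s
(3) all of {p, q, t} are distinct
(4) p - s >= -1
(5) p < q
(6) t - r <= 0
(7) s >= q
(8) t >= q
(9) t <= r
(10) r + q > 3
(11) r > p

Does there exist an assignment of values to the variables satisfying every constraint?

Satisfiable

Setting (p, q, r, s, t) = (1, 2, 4, 2, 3) satisfies everything: constraint 4: p - s = -1; constraint 6: t - r = -1, and the others follow.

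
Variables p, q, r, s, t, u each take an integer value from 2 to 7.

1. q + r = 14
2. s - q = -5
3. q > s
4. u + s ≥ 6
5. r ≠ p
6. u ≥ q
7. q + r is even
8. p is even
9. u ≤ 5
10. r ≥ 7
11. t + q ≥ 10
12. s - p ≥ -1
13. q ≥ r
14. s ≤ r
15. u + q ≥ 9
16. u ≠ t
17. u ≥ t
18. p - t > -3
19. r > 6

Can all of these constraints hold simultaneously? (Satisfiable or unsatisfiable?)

From constraints 10 and 13: q ≥ r and r ≥ 7, so q ≥ 7. From constraints 6 and 9: q ≤ u and u ≤ 5, so q ≤ 5. But 5 < 7, so no value of q works.

Unsatisfiable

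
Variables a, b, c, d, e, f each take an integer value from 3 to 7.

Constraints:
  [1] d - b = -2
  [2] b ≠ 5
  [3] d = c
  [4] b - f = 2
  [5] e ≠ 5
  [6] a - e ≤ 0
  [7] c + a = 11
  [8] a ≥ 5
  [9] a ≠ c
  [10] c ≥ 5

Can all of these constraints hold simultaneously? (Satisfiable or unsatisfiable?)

One satisfying assignment is a = 6, b = 7, c = 5, d = 5, e = 7, f = 5.
For the less obvious constraints — constraint 1: d - b = -2; constraint 4: b - f = 2 — and the others hold by inspection.

Satisfiable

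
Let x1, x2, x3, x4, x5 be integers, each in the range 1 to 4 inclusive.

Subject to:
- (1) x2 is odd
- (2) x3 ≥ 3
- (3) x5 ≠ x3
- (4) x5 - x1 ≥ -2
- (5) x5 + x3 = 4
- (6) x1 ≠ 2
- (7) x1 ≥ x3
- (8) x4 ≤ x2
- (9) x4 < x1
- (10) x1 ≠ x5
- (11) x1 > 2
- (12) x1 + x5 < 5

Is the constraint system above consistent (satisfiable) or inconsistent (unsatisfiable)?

Satisfiable

The assignment x1 = 3, x2 = 1, x3 = 3, x4 = 1, x5 = 1 works:
  constraint 4 holds since x5 - x1 = -2.
  constraint 5 holds since x5 + x3 = 4.
The rest check out directly.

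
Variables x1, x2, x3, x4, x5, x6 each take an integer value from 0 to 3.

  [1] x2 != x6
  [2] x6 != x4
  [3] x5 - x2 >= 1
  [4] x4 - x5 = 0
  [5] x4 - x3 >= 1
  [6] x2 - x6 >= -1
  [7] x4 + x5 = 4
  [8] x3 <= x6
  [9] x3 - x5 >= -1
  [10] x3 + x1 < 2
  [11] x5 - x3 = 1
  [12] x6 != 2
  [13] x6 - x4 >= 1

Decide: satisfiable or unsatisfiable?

Unsatisfiable

Constraints 3, 5, 6, 9, and 13 give x3 − x5 ≥ -1, x5 − x2 ≥ 1, x2 − x6 ≥ -1, x6 − x4 ≥ 1, x4 − x3 ≥ 1.
Adding all 5 inequalities: the left sides telescope to 0, and the right sides sum to (-1) + 1 + (-1) + 1 + 1 = 1. So 0 ≥ 1, which is false.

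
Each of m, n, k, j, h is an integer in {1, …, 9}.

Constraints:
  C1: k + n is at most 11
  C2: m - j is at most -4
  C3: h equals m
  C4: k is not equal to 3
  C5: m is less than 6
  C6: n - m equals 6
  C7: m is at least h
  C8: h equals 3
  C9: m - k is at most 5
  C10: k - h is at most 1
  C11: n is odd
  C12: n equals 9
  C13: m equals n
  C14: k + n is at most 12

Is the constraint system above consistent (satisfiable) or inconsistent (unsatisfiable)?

Constraint 8 fixes h = 3 and constraint 12 fixes n = 9. Constraints 3 and 13 give h = m = n, so h = n. But 3 ≠ 9 — contradiction.

Unsatisfiable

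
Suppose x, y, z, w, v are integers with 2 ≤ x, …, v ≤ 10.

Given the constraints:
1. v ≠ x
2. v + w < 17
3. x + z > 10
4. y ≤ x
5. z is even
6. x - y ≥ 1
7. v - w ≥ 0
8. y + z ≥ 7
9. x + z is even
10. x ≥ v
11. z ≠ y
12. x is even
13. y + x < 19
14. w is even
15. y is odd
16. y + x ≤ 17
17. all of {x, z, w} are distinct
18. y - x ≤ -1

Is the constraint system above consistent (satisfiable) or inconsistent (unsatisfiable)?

Satisfiable

Setting (x, y, z, w, v) = (10, 7, 2, 6, 8) satisfies everything: constraint 2: v + w = 14; constraint 3: x + z = 12; constraint 6: x - y = 3, and the others follow.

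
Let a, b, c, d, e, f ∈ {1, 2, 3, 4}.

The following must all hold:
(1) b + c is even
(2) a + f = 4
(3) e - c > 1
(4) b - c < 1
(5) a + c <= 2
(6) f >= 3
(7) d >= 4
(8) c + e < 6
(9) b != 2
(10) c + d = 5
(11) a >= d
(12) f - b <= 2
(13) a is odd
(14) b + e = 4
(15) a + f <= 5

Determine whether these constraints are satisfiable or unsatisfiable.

From constraints 7 and 11: a ≥ d ≥ 4. From constraint 6: f ≥ 3. Hence a + f ≥ 7. But constraint 15 requires a + f ≤ 5, and 5 < 7. Contradiction.

Unsatisfiable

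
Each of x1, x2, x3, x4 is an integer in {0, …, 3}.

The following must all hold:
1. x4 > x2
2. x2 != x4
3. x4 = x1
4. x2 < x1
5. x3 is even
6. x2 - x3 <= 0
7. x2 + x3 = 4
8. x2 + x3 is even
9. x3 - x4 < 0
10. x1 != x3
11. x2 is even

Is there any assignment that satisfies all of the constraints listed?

Satisfiable

The assignment x1 = 3, x2 = 2, x3 = 2, x4 = 3 works:
  constraint 6 holds since x2 - x3 = 0.
  constraint 7 holds since x2 + x3 = 4.
The rest check out directly.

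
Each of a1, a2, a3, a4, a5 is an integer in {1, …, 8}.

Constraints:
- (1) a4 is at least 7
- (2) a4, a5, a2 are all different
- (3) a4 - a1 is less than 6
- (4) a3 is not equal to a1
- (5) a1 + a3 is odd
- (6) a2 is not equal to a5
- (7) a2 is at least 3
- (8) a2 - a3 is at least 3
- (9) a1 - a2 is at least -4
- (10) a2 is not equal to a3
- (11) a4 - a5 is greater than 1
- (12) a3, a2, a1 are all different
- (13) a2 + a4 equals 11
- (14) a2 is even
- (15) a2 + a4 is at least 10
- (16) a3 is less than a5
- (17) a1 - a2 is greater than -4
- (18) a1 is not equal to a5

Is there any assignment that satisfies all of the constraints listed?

Satisfiable

Setting (a1, a2, a3, a4, a5) = (2, 4, 1, 7, 3) satisfies everything: constraint 3: a4 - a1 = 5; constraint 8: a2 - a3 = 3, and the others follow.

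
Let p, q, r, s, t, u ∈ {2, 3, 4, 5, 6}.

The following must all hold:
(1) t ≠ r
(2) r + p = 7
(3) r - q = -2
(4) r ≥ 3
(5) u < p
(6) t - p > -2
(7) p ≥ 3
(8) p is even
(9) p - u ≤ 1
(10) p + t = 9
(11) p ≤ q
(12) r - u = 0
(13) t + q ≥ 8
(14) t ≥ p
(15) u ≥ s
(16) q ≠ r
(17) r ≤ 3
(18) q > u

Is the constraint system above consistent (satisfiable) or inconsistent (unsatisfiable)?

Satisfiable

One satisfying assignment is p = 4, q = 5, r = 3, s = 3, t = 5, u = 3.
For the less obvious constraints — constraint 2: r + p = 7; constraint 3: r - q = -2; constraint 6: t - p = 1 — and the others hold by inspection.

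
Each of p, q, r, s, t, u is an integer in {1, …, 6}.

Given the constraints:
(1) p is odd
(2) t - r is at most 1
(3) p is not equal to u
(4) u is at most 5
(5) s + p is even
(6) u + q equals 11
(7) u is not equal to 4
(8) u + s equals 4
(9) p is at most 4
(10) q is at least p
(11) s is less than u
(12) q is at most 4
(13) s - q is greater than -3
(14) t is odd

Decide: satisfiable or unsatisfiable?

From constraint 4: u ≤ 5. From constraint 12: q ≤ 4. Hence u + q ≤ 9. But constraint 6 requires u + q = 11, and 11 > 9. Contradiction.

Unsatisfiable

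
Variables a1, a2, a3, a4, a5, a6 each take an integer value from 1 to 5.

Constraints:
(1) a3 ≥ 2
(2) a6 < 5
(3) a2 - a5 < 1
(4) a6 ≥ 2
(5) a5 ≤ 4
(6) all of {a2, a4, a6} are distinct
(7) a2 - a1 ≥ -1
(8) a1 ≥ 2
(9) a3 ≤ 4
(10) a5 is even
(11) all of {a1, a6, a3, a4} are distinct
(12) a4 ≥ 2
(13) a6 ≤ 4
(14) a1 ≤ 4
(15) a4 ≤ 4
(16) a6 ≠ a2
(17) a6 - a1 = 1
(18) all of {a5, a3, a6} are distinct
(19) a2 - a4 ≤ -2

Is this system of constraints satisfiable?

Constraints 1, 4, 8, 9, 12, 13, 14, and 15 confine each of a1, a6, a3, a4 to the 3 values {2, …, 4}.
Constraint 11 requires all 4 of them to be distinct, but only 3 values are available — impossible by the pigeonhole principle.

Unsatisfiable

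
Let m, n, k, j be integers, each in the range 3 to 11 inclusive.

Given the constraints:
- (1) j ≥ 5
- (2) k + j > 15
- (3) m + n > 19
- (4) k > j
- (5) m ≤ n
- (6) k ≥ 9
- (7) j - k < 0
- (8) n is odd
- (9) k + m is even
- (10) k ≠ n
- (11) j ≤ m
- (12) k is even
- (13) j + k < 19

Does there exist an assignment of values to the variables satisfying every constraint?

Satisfiable

One satisfying assignment is m = 10, n = 11, k = 10, j = 8.
For the less obvious constraints — constraint 2: k + j = 18; constraint 3: m + n = 21 — and the others hold by inspection.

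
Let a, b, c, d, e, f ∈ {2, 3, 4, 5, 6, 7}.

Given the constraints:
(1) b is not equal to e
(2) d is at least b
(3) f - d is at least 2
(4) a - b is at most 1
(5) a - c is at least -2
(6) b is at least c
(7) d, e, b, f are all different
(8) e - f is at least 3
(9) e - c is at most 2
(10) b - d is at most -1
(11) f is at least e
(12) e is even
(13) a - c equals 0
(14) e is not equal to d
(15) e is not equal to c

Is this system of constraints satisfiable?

Constraints 3, 4, 5, 8, 9, and 10 give d − b ≥ 1, b − a ≥ -1, a − c ≥ -2, c − e ≥ -2, e − f ≥ 3, f − d ≥ 2.
Adding all 6 inequalities: the left sides telescope to 0, and the right sides sum to 1 + (-1) + (-2) + (-2) + 3 + 2 = 1. So 0 ≥ 1, which is false.

Unsatisfiable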